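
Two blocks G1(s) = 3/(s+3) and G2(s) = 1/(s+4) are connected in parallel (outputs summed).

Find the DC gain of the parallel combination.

Parallel: G_eq = G1 + G2. DC gain = G1(0) + G2(0) = 3/3 + 1/4 = 1 + 0.25 = 1.25.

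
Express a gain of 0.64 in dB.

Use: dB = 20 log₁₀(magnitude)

dB = 20 log₁₀(0.64) = -3.9 dB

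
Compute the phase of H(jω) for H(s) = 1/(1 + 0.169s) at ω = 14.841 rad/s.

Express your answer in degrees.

Phase = -arctan(ωτ) = -arctan(14.841 × 0.169) = -68.3°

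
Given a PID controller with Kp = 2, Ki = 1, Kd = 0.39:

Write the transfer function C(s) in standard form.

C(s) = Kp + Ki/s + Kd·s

Substituting values: C(s) = 2 + 1/s + 0.39s = (0.39s² + 2s + 1)/s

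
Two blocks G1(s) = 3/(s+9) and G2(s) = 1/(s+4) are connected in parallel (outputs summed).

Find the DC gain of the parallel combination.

Parallel: G_eq = G1 + G2. DC gain = G1(0) + G2(0) = 3/9 + 1/4 = 0.3333 + 0.25 = 0.5833.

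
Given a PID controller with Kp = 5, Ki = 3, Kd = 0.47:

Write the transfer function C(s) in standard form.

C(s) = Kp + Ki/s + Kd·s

Substituting values: C(s) = 5 + 3/s + 0.47s = (0.47s² + 5s + 3)/s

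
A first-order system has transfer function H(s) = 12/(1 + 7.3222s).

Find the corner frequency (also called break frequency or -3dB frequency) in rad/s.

Corner frequency = 1/τ = 1/7.3222 = 0.137 rad/s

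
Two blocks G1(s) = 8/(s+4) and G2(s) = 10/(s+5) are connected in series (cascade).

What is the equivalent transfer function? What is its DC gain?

Series: multiply transfer functions. G_eq = 8/(s+4) × 10/(s+5) = 80/((s+4)(s+5)). DC gain = 80/(4×5) = 4.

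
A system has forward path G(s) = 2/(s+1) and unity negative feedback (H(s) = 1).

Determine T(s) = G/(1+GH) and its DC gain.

T(s) = G/(1+GH) = [2/(s+1)] / [1 + 2/(s+1)] = 2/(s+1+2) = 2/(s+3). DC gain = 2/3 = 0.6667.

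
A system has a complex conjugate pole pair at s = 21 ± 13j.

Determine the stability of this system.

Real part of poles is 21 (> 0, right half-plane). Unstable.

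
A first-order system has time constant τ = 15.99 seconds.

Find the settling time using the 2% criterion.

For first-order system, 2% settling time ≈ 4τ = 4 × 15.99 = 63.96 s.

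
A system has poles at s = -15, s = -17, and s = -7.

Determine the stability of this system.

All poles are in the left half-plane. System is stable.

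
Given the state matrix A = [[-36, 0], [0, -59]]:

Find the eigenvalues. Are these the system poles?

For diagonal matrix, eigenvalues are diagonal entries: λ₁ = -36, λ₂ = -59. Eigenvalues of A = system poles.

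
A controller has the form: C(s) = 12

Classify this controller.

This is a Proportional (P) controller.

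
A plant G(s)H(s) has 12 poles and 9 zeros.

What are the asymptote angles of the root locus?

n - m = 12 - 9 = 3. Angles: θk = (2k + 1)·180°/3 = 60°, 180°, 300°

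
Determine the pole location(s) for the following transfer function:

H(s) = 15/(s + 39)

Pole is where denominator = 0: s + 39 = 0, so s = -39.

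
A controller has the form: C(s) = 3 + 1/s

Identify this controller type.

This is a Proportional-Integral (PI) controller.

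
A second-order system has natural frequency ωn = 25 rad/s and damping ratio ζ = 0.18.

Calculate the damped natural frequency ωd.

ωd = ωn√(1 - ζ²) = 25√(1 - 0.18²) = 24.59 rad/s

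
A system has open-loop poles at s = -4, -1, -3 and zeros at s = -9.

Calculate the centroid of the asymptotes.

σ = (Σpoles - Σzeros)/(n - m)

σ = (Σpoles - Σzeros)/(n - m) = (-8 - (-9))/(3 - 1) = 1/2 = 0.5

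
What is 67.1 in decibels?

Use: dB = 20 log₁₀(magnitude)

dB = 20 log₁₀(67.1) = 36.5 dB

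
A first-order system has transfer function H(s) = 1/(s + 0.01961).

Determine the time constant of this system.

For H(s) = 1/(s + 1/τ), the pole is at -1/τ = -0.01961, so τ = 1/0.01961 = 50.99 s.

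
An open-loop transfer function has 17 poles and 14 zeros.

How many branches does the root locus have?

Root locus has n branches where n = number of poles = 17.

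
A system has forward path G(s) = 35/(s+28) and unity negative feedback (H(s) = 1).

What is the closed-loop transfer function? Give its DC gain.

T(s) = G/(1+GH) = [35/(s+28)] / [1 + 35/(s+28)] = 35/(s+28+35) = 35/(s+63). DC gain = 35/63 = 0.5556.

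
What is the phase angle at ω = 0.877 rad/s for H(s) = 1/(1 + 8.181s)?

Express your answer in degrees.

Phase = -arctan(ωτ) = -arctan(0.877 × 8.181) = -82.1°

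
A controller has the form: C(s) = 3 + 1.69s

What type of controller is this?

This is a Proportional-Derivative (PD) controller.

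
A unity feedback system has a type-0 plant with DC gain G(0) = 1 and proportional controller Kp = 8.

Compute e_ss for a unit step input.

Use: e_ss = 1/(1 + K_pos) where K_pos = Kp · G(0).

K_pos = Kp · G(0) = 8 × 1 = 8. e_ss = 1/(1 + 8) = 0.1111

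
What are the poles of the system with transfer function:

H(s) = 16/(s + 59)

Pole is where denominator = 0: s + 59 = 0, so s = -59.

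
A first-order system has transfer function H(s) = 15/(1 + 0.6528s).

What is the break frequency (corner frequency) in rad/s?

Corner frequency = 1/τ = 1/0.6528 = 1.532 rad/s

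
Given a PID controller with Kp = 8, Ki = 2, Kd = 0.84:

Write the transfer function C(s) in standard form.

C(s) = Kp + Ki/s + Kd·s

Substituting values: C(s) = 8 + 2/s + 0.84s = (0.84s² + 8s + 2)/s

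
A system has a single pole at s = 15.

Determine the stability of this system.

Pole at s = 15 is in the right half-plane. Unstable.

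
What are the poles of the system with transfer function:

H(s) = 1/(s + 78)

Pole is where denominator = 0: s + 78 = 0, so s = -78.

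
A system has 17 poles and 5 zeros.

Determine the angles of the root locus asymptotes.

n - m = 17 - 5 = 12. Angles: θk = (2k + 1)·180°/12 = 15°, 45°, 75°, 105°, 135°, 165°, 195°, 225°, 255°, 285°, 315°, 345°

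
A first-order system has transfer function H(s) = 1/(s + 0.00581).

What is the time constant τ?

For H(s) = 1/(s + 1/τ), the pole is at -1/τ = -0.00581, so τ = 1/0.00581 = 172.1 s.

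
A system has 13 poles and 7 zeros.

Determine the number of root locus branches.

Root locus has n branches where n = number of poles = 13.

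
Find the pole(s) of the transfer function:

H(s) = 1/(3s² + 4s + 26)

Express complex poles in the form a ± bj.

Discriminant = 4² - 4×3×26 = 16 - 312 = -296 < 0, so the poles are a complex conjugate pair s = (-4 ± j√296)/(2×3). Real part = -4/(2×3) = -4/6 ≈ -0.6667; imaginary part = ±√296/(2×3) ≈ 2.8674. Poles: s = -0.6667 ± 2.8674j.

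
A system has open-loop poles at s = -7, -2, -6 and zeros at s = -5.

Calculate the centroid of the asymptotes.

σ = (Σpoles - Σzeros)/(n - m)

σ = (Σpoles - Σzeros)/(n - m) = (-15 - (-5))/(3 - 1) = -10/2 = -5.0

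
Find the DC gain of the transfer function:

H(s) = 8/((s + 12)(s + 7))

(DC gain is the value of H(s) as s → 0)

DC gain = H(0) = 8/(12 × 7) = 8/84 = 0.0952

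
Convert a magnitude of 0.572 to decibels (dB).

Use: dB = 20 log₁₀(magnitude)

dB = 20 log₁₀(0.572) = -4.9 dB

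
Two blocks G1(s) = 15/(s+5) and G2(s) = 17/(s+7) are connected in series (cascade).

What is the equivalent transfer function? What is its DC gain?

Series: multiply transfer functions. G_eq = 15/(s+5) × 17/(s+7) = 255/((s+5)(s+7)). DC gain = 255/(5×7) = 7.2857.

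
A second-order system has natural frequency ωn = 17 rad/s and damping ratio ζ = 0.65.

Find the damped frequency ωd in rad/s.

ωd = ωn√(1 - ζ²) = 17√(1 - 0.65²) = 12.92 rad/s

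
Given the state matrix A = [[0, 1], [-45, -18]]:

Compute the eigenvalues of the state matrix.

det(A - λI) = λ² - (-18)λ + 45 = (λ - (-3))(λ - (-15)). Eigenvalues: -3, -15.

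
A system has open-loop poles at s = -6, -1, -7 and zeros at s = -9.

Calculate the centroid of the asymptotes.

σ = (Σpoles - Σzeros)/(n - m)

σ = (Σpoles - Σzeros)/(n - m) = (-14 - (-9))/(3 - 1) = -5/2 = -2.5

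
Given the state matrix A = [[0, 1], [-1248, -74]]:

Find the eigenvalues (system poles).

det(A - λI) = λ² - (-74)λ + 1248 = (λ - (-48))(λ - (-26)). Eigenvalues: -48, -26.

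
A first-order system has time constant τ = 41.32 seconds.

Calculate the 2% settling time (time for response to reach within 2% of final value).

For first-order system, 2% settling time ≈ 4τ = 4 × 41.32 = 165.28 s.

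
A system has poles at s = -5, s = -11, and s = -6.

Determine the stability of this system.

All poles are in the left half-plane. System is stable.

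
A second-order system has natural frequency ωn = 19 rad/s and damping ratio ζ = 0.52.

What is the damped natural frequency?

ωd = ωn√(1 - ζ²) = 19√(1 - 0.52²) = 16.23 rad/s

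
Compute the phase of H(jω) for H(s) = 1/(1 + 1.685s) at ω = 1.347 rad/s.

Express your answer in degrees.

Phase = -arctan(ωτ) = -arctan(1.347 × 1.685) = -66.2°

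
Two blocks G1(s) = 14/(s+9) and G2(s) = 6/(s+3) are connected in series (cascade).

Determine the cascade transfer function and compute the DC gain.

Series: multiply transfer functions. G_eq = 14/(s+9) × 6/(s+3) = 84/((s+9)(s+3)). DC gain = 84/(9×3) = 3.1111.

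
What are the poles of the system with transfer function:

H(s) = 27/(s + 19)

Pole is where denominator = 0: s + 19 = 0, so s = -19.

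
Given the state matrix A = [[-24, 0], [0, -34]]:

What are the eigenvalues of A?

For diagonal matrix, eigenvalues are diagonal entries: λ₁ = -24, λ₂ = -34.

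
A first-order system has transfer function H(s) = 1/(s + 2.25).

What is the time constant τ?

For H(s) = 1/(s + 1/τ), the pole is at -1/τ = -2.25, so τ = 1/2.25 = 0.4444 s.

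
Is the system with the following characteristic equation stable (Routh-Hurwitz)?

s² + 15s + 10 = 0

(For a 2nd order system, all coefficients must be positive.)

Coefficients: 1, 15, 10. All positive, so system is stable.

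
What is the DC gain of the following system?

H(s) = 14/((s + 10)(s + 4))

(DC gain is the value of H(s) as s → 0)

DC gain = H(0) = 14/(10 × 4) = 14/40 = 0.35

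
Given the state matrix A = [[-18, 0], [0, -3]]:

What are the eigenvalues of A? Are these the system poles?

For diagonal matrix, eigenvalues are diagonal entries: λ₁ = -18, λ₂ = -3. Eigenvalues of A = system poles.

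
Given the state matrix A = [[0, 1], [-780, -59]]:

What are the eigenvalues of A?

det(A - λI) = λ² - (-59)λ + 780 = (λ - (-39))(λ - (-20)). Eigenvalues: -39, -20.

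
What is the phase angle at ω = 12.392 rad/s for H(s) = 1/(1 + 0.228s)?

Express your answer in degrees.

Phase = -arctan(ωτ) = -arctan(12.392 × 0.228) = -70.5°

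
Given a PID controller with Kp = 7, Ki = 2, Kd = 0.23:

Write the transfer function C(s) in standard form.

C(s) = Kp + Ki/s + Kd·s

Substituting values: C(s) = 7 + 2/s + 0.23s = (0.23s² + 7s + 2)/s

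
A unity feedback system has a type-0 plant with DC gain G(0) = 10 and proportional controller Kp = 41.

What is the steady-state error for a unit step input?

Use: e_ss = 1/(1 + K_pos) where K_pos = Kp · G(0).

K_pos = Kp · G(0) = 41 × 10 = 410. e_ss = 1/(1 + 410) = 0.0024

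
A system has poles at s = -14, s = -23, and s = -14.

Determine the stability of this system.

All poles are in the left half-plane. System is stable.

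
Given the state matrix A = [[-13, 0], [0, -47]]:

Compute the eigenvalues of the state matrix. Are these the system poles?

For diagonal matrix, eigenvalues are diagonal entries: λ₁ = -13, λ₂ = -47. Eigenvalues of A = system poles.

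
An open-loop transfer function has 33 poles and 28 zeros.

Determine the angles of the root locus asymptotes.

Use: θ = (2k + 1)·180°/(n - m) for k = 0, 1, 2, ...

n - m = 33 - 28 = 5. Angles: θk = (2k + 1)·180°/5 = 36°, 108°, 180°, 252°, 324°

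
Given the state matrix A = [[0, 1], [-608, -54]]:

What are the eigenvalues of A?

det(A - λI) = λ² - (-54)λ + 608 = (λ - (-16))(λ - (-38)). Eigenvalues: -16, -38.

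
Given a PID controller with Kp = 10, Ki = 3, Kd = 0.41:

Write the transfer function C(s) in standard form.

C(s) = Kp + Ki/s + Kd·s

Substituting values: C(s) = 10 + 3/s + 0.41s = (0.41s² + 10s + 3)/s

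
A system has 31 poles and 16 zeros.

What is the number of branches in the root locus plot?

Root locus has n branches where n = number of poles = 31.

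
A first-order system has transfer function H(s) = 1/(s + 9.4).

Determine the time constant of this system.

For H(s) = 1/(s + 1/τ), the pole is at -1/τ = -9.4, so τ = 1/9.4 = 0.1064 s.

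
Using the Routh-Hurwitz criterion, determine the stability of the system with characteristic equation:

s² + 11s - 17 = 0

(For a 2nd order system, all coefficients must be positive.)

Coefficients: 1, 11, -17. c=-17 not positive, so system is unstable.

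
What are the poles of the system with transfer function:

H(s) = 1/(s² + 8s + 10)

Discriminant = 8² - 4×1×10 = 64 - 40 = 24 > 0, so two distinct real poles. Using quadratic formula: s = (-8 ± √24)/(2×1) = (-8 ± √24)/2, with √24 ≈ 4.8990. s₁ ≈ -1.5505, s₂ ≈ -6.4495. Poles: s₁ = -1.5505, s₂ = -6.4495.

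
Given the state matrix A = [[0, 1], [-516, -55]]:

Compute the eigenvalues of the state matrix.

det(A - λI) = λ² - (-55)λ + 516 = (λ - (-12))(λ - (-43)). Eigenvalues: -12, -43.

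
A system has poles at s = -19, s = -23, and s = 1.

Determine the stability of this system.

Pole(s) at s = 1 are not in the left half-plane. System is unstable.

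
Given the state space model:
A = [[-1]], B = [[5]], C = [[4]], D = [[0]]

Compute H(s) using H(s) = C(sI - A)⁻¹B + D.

(sI - A)⁻¹ = 1/(s + 1). H(s) = 4 × 5/(s + 1) + 0 = 20/(s + 1).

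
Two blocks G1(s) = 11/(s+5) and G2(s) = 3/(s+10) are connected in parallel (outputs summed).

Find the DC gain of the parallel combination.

Parallel: G_eq = G1 + G2. DC gain = G1(0) + G2(0) = 11/5 + 3/10 = 2.2 + 0.3 = 2.5.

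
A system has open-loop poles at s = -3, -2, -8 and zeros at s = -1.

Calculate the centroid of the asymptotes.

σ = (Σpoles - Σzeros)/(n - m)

σ = (Σpoles - Σzeros)/(n - m) = (-13 - (-1))/(3 - 1) = -12/2 = -6.0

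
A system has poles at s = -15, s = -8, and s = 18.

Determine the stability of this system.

Pole(s) at s = 18 are not in the left half-plane. System is unstable.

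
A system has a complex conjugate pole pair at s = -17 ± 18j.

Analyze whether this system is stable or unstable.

Real part of poles is -17 (< 0, left half-plane). Stable.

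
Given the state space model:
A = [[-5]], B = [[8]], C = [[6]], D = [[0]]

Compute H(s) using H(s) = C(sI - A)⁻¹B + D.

(sI - A)⁻¹ = 1/(s + 5). H(s) = 6 × 8/(s + 5) + 0 = 48/(s + 5).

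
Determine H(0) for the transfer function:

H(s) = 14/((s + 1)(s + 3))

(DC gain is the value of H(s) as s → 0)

DC gain = H(0) = 14/(1 × 3) = 14/3 = 4.6667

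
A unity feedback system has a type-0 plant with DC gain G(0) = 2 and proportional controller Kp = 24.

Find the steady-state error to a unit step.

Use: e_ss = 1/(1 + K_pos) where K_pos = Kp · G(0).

K_pos = Kp · G(0) = 24 × 2 = 48. e_ss = 1/(1 + 48) = 0.0204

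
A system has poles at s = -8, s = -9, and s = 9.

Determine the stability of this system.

Pole(s) at s = 9 are not in the left half-plane. System is unstable.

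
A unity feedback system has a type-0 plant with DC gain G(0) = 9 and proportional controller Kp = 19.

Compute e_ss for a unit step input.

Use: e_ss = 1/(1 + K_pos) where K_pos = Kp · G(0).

K_pos = Kp · G(0) = 19 × 9 = 171. e_ss = 1/(1 + 171) = 0.0058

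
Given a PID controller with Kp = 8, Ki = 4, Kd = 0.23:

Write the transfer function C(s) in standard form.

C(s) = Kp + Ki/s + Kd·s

Substituting values: C(s) = 8 + 4/s + 0.23s = (0.23s² + 8s + 4)/s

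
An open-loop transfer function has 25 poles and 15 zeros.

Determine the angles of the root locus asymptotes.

n - m = 25 - 15 = 10. Angles: θk = (2k + 1)·180°/10 = 18°, 54°, 90°, 126°, 162°, 198°, 234°, 270°, 306°, 342°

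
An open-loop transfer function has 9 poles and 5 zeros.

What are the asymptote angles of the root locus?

n - m = 9 - 5 = 4. Angles: θk = (2k + 1)·180°/4 = 45°, 135°, 225°, 315°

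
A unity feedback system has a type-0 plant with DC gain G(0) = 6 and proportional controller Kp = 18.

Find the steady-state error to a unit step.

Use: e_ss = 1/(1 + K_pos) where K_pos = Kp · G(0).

K_pos = Kp · G(0) = 18 × 6 = 108. e_ss = 1/(1 + 108) = 0.0092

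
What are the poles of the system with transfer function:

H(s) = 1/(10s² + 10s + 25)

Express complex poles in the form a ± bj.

Discriminant = 10² - 4×10×25 = 100 - 1000 = -900 < 0, so the poles are a complex conjugate pair s = (-10 ± j√900)/(2×10). Real part = -10/(2×10) = -10/20 = -0.5; imaginary part = ±√900/(2×10) = 30/20 = 1.5. Poles: s = -0.5 ± 1.5j.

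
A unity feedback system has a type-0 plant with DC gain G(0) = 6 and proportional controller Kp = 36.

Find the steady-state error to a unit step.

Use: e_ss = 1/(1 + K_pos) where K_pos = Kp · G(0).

K_pos = Kp · G(0) = 36 × 6 = 216. e_ss = 1/(1 + 216) = 0.0046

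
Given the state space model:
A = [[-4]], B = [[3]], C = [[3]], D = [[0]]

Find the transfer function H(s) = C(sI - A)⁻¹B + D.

(sI - A)⁻¹ = 1/(s + 4). H(s) = 3 × 3/(s + 4) + 0 = 9/(s + 4).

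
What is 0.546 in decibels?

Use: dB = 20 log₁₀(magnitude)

dB = 20 log₁₀(0.546) = -5.3 dB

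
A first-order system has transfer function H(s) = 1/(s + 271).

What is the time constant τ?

For H(s) = 1/(s + 1/τ), the pole is at -1/τ = -271, so τ = 1/271 = 0.0037 s.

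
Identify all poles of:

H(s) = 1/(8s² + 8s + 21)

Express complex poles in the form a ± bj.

Discriminant = 8² - 4×8×21 = 64 - 672 = -608 < 0, so the poles are a complex conjugate pair s = (-8 ± j√608)/(2×8). Real part = -8/(2×8) = -8/16 = -0.5; imaginary part = ±√608/(2×8) ≈ 1.5411. Poles: s = -0.5 ± 1.5411j.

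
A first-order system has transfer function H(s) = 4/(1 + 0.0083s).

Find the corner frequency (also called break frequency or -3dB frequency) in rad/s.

Corner frequency = 1/τ = 1/0.0083 = 120.482 rad/s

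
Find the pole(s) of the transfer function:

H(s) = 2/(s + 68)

Pole is where denominator = 0: s + 68 = 0, so s = -68.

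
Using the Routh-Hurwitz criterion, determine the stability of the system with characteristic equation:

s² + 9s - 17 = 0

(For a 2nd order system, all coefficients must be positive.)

Coefficients: 1, 9, -17. c=-17 not positive, so system is unstable.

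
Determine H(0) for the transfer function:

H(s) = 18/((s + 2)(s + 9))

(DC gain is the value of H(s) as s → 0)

DC gain = H(0) = 18/(2 × 9) = 18/18 = 1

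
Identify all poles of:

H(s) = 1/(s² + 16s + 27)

Discriminant = 16² - 4×1×27 = 256 - 108 = 148 > 0, so two distinct real poles. Using quadratic formula: s = (-16 ± √148)/(2×1) = (-16 ± √148)/2, with √148 ≈ 12.1655. s₁ ≈ -1.9172, s₂ ≈ -14.0828. Poles: s₁ = -1.9172, s₂ = -14.0828.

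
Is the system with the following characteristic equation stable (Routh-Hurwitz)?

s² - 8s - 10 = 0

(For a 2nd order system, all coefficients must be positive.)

Coefficients: 1, -8, -10. b=-8, c=-10 not positive, so system is unstable.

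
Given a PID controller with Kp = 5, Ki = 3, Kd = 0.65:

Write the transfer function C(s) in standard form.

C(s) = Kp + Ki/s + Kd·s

Substituting values: C(s) = 5 + 3/s + 0.65s = (0.65s² + 5s + 3)/s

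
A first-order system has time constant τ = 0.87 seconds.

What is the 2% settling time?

For first-order system, 2% settling time ≈ 4τ = 4 × 0.87 = 3.48 s.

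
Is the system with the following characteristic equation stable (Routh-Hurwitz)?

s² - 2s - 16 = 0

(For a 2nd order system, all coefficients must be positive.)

Coefficients: 1, -2, -16. b=-2, c=-16 not positive, so system is unstable.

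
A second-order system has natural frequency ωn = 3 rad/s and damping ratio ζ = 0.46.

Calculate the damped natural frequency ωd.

ωd = ωn√(1 - ζ²) = 3√(1 - 0.46²) = 2.66 rad/s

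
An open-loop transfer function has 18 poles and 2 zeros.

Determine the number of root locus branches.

Root locus has n branches where n = number of poles = 18.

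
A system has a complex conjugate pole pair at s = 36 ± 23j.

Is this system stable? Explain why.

Real part of poles is 36 (> 0, right half-plane). Unstable.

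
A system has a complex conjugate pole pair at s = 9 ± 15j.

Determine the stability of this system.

Real part of poles is 9 (> 0, right half-plane). Unstable.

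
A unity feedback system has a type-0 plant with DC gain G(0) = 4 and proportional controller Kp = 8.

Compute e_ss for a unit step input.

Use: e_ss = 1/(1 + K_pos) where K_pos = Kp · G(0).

K_pos = Kp · G(0) = 8 × 4 = 32. e_ss = 1/(1 + 32) = 0.0303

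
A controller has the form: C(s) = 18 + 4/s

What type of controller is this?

This is a Proportional-Integral (PI) controller.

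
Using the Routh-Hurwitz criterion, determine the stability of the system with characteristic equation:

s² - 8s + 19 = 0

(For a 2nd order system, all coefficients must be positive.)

Coefficients: 1, -8, 19. b=-8 not positive, so system is unstable.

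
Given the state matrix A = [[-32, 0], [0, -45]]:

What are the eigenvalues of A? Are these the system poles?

For diagonal matrix, eigenvalues are diagonal entries: λ₁ = -32, λ₂ = -45. Eigenvalues of A = system poles.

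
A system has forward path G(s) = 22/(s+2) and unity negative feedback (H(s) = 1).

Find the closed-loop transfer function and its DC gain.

T(s) = G/(1+GH) = [22/(s+2)] / [1 + 22/(s+2)] = 22/(s+2+22) = 22/(s+24). DC gain = 22/24 = 0.9167.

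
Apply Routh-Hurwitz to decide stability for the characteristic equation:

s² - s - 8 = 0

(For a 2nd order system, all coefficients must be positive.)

Coefficients: 1, -1, -8. b=-1, c=-8 not positive, so system is unstable.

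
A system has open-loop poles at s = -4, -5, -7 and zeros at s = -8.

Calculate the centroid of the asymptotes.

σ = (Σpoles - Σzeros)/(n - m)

σ = (Σpoles - Σzeros)/(n - m) = (-16 - (-8))/(3 - 1) = -8/2 = -4.0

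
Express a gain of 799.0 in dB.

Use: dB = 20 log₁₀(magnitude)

dB = 20 log₁₀(799.0) = 58.1 dB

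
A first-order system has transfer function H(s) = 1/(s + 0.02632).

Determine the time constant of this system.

For H(s) = 1/(s + 1/τ), the pole is at -1/τ = -0.02632, so τ = 1/0.02632 = 37.99 s.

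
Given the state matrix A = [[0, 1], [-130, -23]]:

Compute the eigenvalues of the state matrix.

det(A - λI) = λ² - (-23)λ + 130 = (λ - (-13))(λ - (-10)). Eigenvalues: -13, -10.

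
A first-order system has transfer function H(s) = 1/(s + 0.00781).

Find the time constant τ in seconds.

For H(s) = 1/(s + 1/τ), the pole is at -1/τ = -0.00781, so τ = 1/0.00781 = 128 s.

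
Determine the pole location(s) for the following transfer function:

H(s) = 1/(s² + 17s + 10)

Discriminant = 17² - 4×1×10 = 289 - 40 = 249 > 0, so two distinct real poles. Using quadratic formula: s = (-17 ± √249)/(2×1) = (-17 ± √249)/2, with √249 ≈ 15.7797. s₁ ≈ -0.6101, s₂ ≈ -16.3899. Poles: s₁ = -0.6101, s₂ = -16.3899.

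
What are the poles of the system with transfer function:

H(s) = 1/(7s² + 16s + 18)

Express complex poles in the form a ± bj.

Discriminant = 16² - 4×7×18 = 256 - 504 = -248 < 0, so the poles are a complex conjugate pair s = (-16 ± j√248)/(2×7). Real part = -16/(2×7) = -16/14 ≈ -1.1429; imaginary part = ±√248/(2×7) ≈ 1.1249. Poles: s = -1.1429 ± 1.1249j.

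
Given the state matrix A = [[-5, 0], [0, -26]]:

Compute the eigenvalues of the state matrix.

For diagonal matrix, eigenvalues are diagonal entries: λ₁ = -5, λ₂ = -26.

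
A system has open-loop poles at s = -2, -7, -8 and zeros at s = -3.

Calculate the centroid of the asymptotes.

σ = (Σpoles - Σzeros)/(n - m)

σ = (Σpoles - Σzeros)/(n - m) = (-17 - (-3))/(3 - 1) = -14/2 = -7.0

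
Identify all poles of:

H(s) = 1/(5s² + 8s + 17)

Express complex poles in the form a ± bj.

Discriminant = 8² - 4×5×17 = 64 - 340 = -276 < 0, so the poles are a complex conjugate pair s = (-8 ± j√276)/(2×5). Real part = -8/(2×5) = -8/10 = -0.8; imaginary part = ±√276/(2×5) ≈ 1.6613. Poles: s = -0.8 ± 1.6613j.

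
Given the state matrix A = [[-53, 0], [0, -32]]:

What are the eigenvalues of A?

For diagonal matrix, eigenvalues are diagonal entries: λ₁ = -53, λ₂ = -32.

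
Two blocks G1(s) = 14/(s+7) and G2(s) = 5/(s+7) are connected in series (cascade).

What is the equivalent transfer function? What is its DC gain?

Series: multiply transfer functions. G_eq = 14/(s+7) × 5/(s+7) = 70/((s+7)(s+7)). DC gain = 70/(7×7) = 1.4286.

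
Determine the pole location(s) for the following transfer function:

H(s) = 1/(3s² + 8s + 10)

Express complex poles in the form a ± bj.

Discriminant = 8² - 4×3×10 = 64 - 120 = -56 < 0, so the poles are a complex conjugate pair s = (-8 ± j√56)/(2×3). Real part = -8/(2×3) = -8/6 ≈ -1.3333; imaginary part = ±√56/(2×3) ≈ 1.2472. Poles: s = -1.3333 ± 1.2472j.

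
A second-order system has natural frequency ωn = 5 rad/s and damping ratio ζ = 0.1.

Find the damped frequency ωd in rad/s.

ωd = ωn√(1 - ζ²) = 5√(1 - 0.1²) = 4.97 rad/s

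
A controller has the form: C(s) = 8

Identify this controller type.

This is a Proportional (P) controller.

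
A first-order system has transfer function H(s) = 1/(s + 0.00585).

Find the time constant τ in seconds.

For H(s) = 1/(s + 1/τ), the pole is at -1/τ = -0.00585, so τ = 1/0.00585 = 170.9 s.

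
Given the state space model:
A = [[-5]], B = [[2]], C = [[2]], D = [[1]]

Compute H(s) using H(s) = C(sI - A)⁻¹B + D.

(sI - A)⁻¹ = 1/(s + 5). H(s) = 2×2/(s + 5) + 1 = (s + 9)/(s + 5).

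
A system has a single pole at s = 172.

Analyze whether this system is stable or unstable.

Pole at s = 172 is in the right half-plane. Unstable.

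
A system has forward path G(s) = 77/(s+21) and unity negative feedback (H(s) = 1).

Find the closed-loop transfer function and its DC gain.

T(s) = G/(1+GH) = [77/(s+21)] / [1 + 77/(s+21)] = 77/(s+21+77) = 77/(s+98). DC gain = 77/98 = 0.7857.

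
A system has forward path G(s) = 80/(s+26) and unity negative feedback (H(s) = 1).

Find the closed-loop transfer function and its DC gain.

T(s) = G/(1+GH) = [80/(s+26)] / [1 + 80/(s+26)] = 80/(s+26+80) = 80/(s+106). DC gain = 80/106 = 0.7547.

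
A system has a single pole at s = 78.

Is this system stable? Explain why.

Pole at s = 78 is in the right half-plane. Unstable.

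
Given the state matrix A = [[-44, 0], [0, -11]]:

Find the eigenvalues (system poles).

For diagonal matrix, eigenvalues are diagonal entries: λ₁ = -44, λ₂ = -11.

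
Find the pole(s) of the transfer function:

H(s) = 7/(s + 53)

Pole is where denominator = 0: s + 53 = 0, so s = -53.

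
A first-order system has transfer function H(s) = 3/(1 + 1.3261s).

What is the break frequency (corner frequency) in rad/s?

Corner frequency = 1/τ = 1/1.3261 = 0.754 rad/s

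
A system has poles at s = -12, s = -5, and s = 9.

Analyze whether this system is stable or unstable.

Pole(s) at s = 9 are not in the left half-plane. System is unstable.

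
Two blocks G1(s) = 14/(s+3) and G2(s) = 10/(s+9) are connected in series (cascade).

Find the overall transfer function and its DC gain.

Series: multiply transfer functions. G_eq = 14/(s+3) × 10/(s+9) = 140/((s+3)(s+9)). DC gain = 140/(3×9) = 5.1852.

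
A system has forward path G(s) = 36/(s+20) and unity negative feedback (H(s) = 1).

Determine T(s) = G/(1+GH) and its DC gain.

T(s) = G/(1+GH) = [36/(s+20)] / [1 + 36/(s+20)] = 36/(s+20+36) = 36/(s+56). DC gain = 36/56 = 0.6429.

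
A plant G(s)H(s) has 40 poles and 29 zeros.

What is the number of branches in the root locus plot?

Root locus has n branches where n = number of poles = 40.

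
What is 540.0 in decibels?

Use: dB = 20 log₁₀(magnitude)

dB = 20 log₁₀(540.0) = 54.6 dB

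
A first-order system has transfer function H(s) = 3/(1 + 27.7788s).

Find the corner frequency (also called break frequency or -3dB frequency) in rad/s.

Corner frequency = 1/τ = 1/27.7788 = 0.036 rad/s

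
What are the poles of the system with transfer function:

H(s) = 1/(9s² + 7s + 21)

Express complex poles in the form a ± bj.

Discriminant = 7² - 4×9×21 = 49 - 756 = -707 < 0, so the poles are a complex conjugate pair s = (-7 ± j√707)/(2×9). Real part = -7/(2×9) = -7/18 ≈ -0.3889; imaginary part = ±√707/(2×9) ≈ 1.4772. Poles: s = -0.3889 ± 1.4772j.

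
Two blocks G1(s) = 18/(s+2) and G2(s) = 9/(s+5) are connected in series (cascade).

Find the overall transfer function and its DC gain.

Series: multiply transfer functions. G_eq = 18/(s+2) × 9/(s+5) = 162/((s+2)(s+5)). DC gain = 162/(2×5) = 16.2.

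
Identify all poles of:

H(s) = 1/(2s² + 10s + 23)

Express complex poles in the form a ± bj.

Discriminant = 10² - 4×2×23 = 100 - 184 = -84 < 0, so the poles are a complex conjugate pair s = (-10 ± j√84)/(2×2). Real part = -10/(2×2) = -10/4 = -2.5; imaginary part = ±√84/(2×2) ≈ 2.2913. Poles: s = -2.5 ± 2.2913j.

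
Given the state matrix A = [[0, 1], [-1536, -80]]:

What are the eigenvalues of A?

det(A - λI) = λ² - (-80)λ + 1536 = (λ - (-48))(λ - (-32)). Eigenvalues: -48, -32.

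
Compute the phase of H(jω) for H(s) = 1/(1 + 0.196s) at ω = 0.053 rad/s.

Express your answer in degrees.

Phase = -arctan(ωτ) = -arctan(0.053 × 0.196) = -0.6°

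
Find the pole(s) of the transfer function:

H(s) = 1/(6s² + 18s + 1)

Discriminant = 18² - 4×6×1 = 324 - 24 = 300 > 0, so two distinct real poles. Using quadratic formula: s = (-18 ± √300)/(2×6) = (-18 ± √300)/12, with √300 ≈ 17.3205. s₁ ≈ -0.0566, s₂ ≈ -2.9434. Poles: s₁ = -0.0566, s₂ = -2.9434.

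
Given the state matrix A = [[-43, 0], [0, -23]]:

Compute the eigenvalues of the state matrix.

For diagonal matrix, eigenvalues are diagonal entries: λ₁ = -43, λ₂ = -23.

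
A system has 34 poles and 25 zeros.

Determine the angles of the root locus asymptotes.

n - m = 34 - 25 = 9. Angles: θk = (2k + 1)·180°/9 = 20°, 60°, 100°, 140°, 180°, 220°, 260°, 300°, 340°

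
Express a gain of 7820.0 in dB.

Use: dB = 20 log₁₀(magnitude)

dB = 20 log₁₀(7820.0) = 77.9 dB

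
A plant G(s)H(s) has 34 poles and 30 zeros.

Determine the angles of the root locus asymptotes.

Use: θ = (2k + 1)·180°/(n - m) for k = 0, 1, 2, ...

n - m = 34 - 30 = 4. Angles: θk = (2k + 1)·180°/4 = 45°, 135°, 225°, 315°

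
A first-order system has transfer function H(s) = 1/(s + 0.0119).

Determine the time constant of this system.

For H(s) = 1/(s + 1/τ), the pole is at -1/τ = -0.0119, so τ = 1/0.0119 = 84.03 s.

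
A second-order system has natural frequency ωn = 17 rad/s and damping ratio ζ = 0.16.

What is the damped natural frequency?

ωd = ωn√(1 - ζ²) = 17√(1 - 0.16²) = 16.78 rad/s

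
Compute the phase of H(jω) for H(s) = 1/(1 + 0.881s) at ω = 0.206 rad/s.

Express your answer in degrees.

Phase = -arctan(ωτ) = -arctan(0.206 × 0.881) = -10.3°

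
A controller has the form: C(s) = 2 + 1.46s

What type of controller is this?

This is a Proportional-Derivative (PD) controller.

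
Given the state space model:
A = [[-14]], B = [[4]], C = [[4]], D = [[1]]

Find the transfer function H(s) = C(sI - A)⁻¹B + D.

(sI - A)⁻¹ = 1/(s + 14). H(s) = 4×4/(s + 14) + 1 = (s + 30)/(s + 14).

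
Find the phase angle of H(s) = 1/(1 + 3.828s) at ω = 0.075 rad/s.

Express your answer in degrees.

Phase = -arctan(ωτ) = -arctan(0.075 × 3.828) = -16.0°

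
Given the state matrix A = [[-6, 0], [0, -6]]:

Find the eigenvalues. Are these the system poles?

For diagonal matrix, eigenvalues are diagonal entries: λ₁ = -6, λ₂ = -6. Eigenvalues of A = system poles.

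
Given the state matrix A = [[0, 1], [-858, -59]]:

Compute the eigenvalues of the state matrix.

det(A - λI) = λ² - (-59)λ + 858 = (λ - (-26))(λ - (-33)). Eigenvalues: -26, -33.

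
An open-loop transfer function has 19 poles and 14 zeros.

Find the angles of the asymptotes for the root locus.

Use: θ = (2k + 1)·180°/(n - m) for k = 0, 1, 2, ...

n - m = 19 - 14 = 5. Angles: θk = (2k + 1)·180°/5 = 36°, 108°, 180°, 252°, 324°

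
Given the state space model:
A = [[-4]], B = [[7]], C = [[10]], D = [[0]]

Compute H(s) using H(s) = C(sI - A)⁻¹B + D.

(sI - A)⁻¹ = 1/(s + 4). H(s) = 10 × 7/(s + 4) + 0 = 70/(s + 4).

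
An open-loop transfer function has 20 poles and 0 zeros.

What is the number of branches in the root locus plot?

Root locus has n branches where n = number of poles = 20.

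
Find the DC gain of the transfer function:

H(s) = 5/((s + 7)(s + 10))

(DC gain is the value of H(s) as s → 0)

DC gain = H(0) = 5/(7 × 10) = 5/70 = 0.0714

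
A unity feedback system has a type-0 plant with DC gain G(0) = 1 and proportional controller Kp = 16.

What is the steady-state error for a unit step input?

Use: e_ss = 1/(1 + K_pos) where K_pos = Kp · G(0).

K_pos = Kp · G(0) = 16 × 1 = 16. e_ss = 1/(1 + 16) = 0.0588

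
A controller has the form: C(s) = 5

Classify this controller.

This is a Proportional (P) controller.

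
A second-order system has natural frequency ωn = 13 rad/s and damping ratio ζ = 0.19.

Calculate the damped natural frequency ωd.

ωd = ωn√(1 - ζ²) = 13√(1 - 0.19²) = 12.76 rad/s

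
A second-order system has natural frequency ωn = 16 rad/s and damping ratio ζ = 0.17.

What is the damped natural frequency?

ωd = ωn√(1 - ζ²) = 16√(1 - 0.17²) = 15.77 rad/s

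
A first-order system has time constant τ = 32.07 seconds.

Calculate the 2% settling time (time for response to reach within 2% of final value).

For first-order system, 2% settling time ≈ 4τ = 4 × 32.07 = 128.28 s.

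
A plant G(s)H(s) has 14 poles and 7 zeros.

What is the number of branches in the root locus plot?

Root locus has n branches where n = number of poles = 14.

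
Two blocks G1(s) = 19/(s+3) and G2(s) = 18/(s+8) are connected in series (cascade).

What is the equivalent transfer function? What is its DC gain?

Series: multiply transfer functions. G_eq = 19/(s+3) × 18/(s+8) = 342/((s+3)(s+8)). DC gain = 342/(3×8) = 14.25.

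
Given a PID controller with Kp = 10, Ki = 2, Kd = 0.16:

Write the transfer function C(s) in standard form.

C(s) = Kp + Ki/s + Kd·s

Substituting values: C(s) = 10 + 2/s + 0.16s = (0.16s² + 10s + 2)/s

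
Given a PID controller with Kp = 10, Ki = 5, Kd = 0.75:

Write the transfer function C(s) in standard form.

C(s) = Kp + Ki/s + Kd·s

Substituting values: C(s) = 10 + 5/s + 0.75s = (0.75s² + 10s + 5)/s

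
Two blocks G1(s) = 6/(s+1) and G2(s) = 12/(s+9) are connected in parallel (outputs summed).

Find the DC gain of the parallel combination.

Parallel: G_eq = G1 + G2. DC gain = G1(0) + G2(0) = 6/1 + 12/9 = 6 + 1.3333 = 7.3333.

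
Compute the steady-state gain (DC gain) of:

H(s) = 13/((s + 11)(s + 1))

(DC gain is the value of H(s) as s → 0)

DC gain = H(0) = 13/(11 × 1) = 13/11 = 1.1818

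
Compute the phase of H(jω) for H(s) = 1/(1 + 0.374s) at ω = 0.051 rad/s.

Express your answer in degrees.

Phase = -arctan(ωτ) = -arctan(0.051 × 0.374) = -1.1°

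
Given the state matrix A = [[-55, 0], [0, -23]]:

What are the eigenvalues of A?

For diagonal matrix, eigenvalues are diagonal entries: λ₁ = -55, λ₂ = -23.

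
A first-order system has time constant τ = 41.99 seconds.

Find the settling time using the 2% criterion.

For first-order system, 2% settling time ≈ 4τ = 4 × 41.99 = 167.96 s.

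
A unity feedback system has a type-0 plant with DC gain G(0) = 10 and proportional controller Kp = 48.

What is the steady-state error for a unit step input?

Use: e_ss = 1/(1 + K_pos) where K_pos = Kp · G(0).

K_pos = Kp · G(0) = 48 × 10 = 480. e_ss = 1/(1 + 480) = 0.0021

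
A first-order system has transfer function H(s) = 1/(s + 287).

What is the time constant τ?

For H(s) = 1/(s + 1/τ), the pole is at -1/τ = -287, so τ = 1/287 = 0.0035 s.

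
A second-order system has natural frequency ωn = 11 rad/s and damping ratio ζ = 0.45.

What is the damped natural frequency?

ωd = ωn√(1 - ζ²) = 11√(1 - 0.45²) = 9.82 rad/s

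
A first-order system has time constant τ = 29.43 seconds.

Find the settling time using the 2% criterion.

For first-order system, 2% settling time ≈ 4τ = 4 × 29.43 = 117.72 s.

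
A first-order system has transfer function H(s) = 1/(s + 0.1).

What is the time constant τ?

For H(s) = 1/(s + 1/τ), the pole is at -1/τ = -0.1, so τ = 1/0.1 = 10 s.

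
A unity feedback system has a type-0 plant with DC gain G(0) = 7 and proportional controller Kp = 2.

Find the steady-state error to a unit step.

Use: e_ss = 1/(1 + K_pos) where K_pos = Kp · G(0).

K_pos = Kp · G(0) = 2 × 7 = 14. e_ss = 1/(1 + 14) = 0.0667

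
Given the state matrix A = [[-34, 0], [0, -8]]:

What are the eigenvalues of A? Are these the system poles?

For diagonal matrix, eigenvalues are diagonal entries: λ₁ = -34, λ₂ = -8. Eigenvalues of A = system poles.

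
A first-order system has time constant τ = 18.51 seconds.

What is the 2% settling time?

For first-order system, 2% settling time ≈ 4τ = 4 × 18.51 = 74.04 s.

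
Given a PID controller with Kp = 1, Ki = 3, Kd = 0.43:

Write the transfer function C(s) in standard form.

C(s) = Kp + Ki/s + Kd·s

Substituting values: C(s) = 1 + 3/s + 0.43s = (0.43s² + s + 3)/s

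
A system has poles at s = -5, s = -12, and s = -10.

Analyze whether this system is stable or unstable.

All poles are in the left half-plane. System is stable.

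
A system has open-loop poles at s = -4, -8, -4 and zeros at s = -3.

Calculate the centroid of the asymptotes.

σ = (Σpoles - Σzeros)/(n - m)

σ = (Σpoles - Σzeros)/(n - m) = (-16 - (-3))/(3 - 1) = -13/2 = -6.5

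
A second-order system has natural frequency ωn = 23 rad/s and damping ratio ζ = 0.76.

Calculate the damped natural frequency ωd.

ωd = ωn√(1 - ζ²) = 23√(1 - 0.76²) = 14.95 rad/s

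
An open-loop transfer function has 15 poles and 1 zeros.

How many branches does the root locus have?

Root locus has n branches where n = number of poles = 15.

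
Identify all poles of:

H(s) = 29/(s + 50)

Pole is where denominator = 0: s + 50 = 0, so s = -50.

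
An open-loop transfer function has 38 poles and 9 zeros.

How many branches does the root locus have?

Root locus has n branches where n = number of poles = 38.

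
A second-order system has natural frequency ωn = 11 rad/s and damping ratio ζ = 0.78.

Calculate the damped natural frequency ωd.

ωd = ωn√(1 - ζ²) = 11√(1 - 0.78²) = 6.88 rad/s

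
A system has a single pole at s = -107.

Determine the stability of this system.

Pole at s = -107 is in the left half-plane. Stable.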